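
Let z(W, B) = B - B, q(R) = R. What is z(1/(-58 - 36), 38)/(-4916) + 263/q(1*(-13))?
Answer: -263/13 ≈ -20.231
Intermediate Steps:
z(W, B) = 0
z(1/(-58 - 36), 38)/(-4916) + 263/q(1*(-13)) = 0/(-4916) + 263/((1*(-13))) = 0*(-1/4916) + 263/(-13) = 0 + 263*(-1/13) = 0 - 263/13 = -263/13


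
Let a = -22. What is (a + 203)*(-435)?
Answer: -78735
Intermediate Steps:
(a + 203)*(-435) = (-22 + 203)*(-435) = 181*(-435) = -78735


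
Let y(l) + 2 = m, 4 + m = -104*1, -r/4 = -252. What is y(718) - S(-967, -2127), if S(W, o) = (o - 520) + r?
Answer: 1529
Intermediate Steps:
r = 1008 (r = -4*(-252) = 1008)
S(W, o) = 488 + o (S(W, o) = (o - 520) + 1008 = (-520 + o) + 1008 = 488 + o)
m = -108 (m = -4 - 104*1 = -4 - 104 = -108)
y(l) = -110 (y(l) = -2 - 108 = -110)
y(718) - S(-967, -2127) = -110 - (488 - 2127) = -110 - 1*(-1639) = -110 + 1639 = 1529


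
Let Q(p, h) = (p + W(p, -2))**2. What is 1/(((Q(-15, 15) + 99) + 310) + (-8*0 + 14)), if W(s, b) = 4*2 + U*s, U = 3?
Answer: 1/3127 ≈ 0.00031980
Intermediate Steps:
W(s, b) = 8 + 3*s (W(s, b) = 4*2 + 3*s = 8 + 3*s)
Q(p, h) = (8 + 4*p)**2 (Q(p, h) = (p + (8 + 3*p))**2 = (8 + 4*p)**2)
1/(((Q(-15, 15) + 99) + 310) + (-8*0 + 14)) = 1/(((16*(2 - 15)**2 + 99) + 310) + (-8*0 + 14)) = 1/(((16*(-13)**2 + 99) + 310) + (0 + 14)) = 1/(((16*169 + 99) + 310) + 14) = 1/(((2704 + 99) + 310) + 14) = 1/((2803 + 310) + 14) = 1/(3113 + 14) = 1/3127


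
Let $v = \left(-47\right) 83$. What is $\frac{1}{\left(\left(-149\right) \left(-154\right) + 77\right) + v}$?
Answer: $\frac{1}{19122} \approx 5.2296 \cdot 10^{-5}$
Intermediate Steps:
$v = -3901$
$\frac{1}{\left(\left(-149\right) \left(-154\right) + 77\right) + v} = \frac{1}{\left(\left(-149\right) \left(-154\right) + 77\right) - 3901} = \frac{1}{\left(22946 + 77\right) - 3901} = \frac{1}{23023 - 3901} = \frac{1}{19122}$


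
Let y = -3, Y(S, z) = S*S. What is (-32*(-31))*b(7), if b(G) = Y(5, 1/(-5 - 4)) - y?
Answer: 27776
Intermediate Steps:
Y(S, z) = S²
b(G) = 28 (b(G) = 5² - 1*(-3) = 25 + 3 = 28)
(-32*(-31))*b(7) = -32*(-31)*28 = 992*28 = 27776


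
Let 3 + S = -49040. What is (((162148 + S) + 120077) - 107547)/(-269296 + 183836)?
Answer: -25127/17092 ≈ -1.4701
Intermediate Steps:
S = -49043 (S = -3 - 49040 = -49043)
(((162148 + S) + 120077) - 107547)/(-269296 + 183836) = (((162148 - 49043) + 120077) - 107547)/(-269296 + 183836) = ((113105 + 120077) - 107547)/(-85460) = (233182 - 107547)*(-1/85460) = 125635*(-1/85460) = -25127/17092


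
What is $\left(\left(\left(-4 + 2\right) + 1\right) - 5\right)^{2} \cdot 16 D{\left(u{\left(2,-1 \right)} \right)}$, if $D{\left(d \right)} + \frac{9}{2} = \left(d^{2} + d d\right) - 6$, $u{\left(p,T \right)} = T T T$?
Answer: $-4896$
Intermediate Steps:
$u{\left(p,T \right)} = T^{3}$ ($u{\left(p,T \right)} = T^{2} T = T^{3}$)
$D{\left(d \right)} = - \frac{21}{2} + 2 d^{2}$ ($D{\left(d \right)} = - \frac{9}{2} - \left(6 - d^{2} - d d\right) = - \frac{9}{2} + \left(\left(d^{2} + d^{2}\right) - 6\right) = - \frac{9}{2} + \left(2 d^{2} - 6\right) = - \frac{9}{2} + \left(-6 + 2 d^{2}\right) = - \frac{21}{2} + 2 d^{2}$)
$\left(\left(\left(-4 + 2\right) + 1\right) - 5\right)^{2} \cdot 16 D{\left(u{\left(2,-1 \right)} \right)} = \left(\left(\left(-4 + 2\right) + 1\right) - 5\right)^{2} \cdot 16 \left(- \frac{21}{2} + 2 \left(\left(-1\right)^{3}\right)^{2}\right) = \left(\left(-2 + 1\right) - 5\right)^{2} \cdot 16 \left(- \frac{21}{2} + 2 \left(-1\right)^{2}\right) = \left(-1 - 5\right)^{2} \cdot 16 \left(- \frac{21}{2} + 2 \cdot 1\right) = \left(-6\right)^{2} \cdot 16 \left(- \frac{21}{2} + 2\right) = 36 \cdot 16 \left(- \frac{17}{2}\right) = 576 \left(- \frac{17}{2}\right) = -4896$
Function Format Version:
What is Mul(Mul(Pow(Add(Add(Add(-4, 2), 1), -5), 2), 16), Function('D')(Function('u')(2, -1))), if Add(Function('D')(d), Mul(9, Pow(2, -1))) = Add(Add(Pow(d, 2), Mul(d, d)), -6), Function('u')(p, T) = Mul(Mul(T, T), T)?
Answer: -4896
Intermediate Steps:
Function('u')(p, T) = Pow(T, 3) (Function('u')(p, T) = Mul(Pow(T, 2), T) = Pow(T, 3))
Function('D')(d) = Add(Rational(-21, 2), Mul(2, Pow(d, 2))) (Function('D')(d) = Add(Rational(-9, 2), Add(Add(Pow(d, 2), Mul(d, d)), -6)) = Add(Rational(-9, 2), Add(Add(Pow(d, 2), Pow(d, 2)), -6)) = Add(Rational(-9, 2), Add(Mul(2, Pow(d, 2)), -6)) = Add(Rational(-9, 2), Add(-6, Mul(2, Pow(d, 2)))) = Add(Rational(-21, 2), Mul(2, Pow(d, 2))))
Mul(Mul(Pow(Add(Add(Add(-4, 2), 1), -5), 2), 16), Function('D')(Function('u')(2, -1))) = Mul(Mul(Pow(Add(Add(Add(-4, 2), 1), -5), 2), 16), Add(Rational(-21, 2), Mul(2, Pow(Pow(-1, 3), 2)))) = Mul(Mul(Pow(Add(Add(-2, 1), -5), 2), 16), Add(Rational(-21, 2), Mul(2, Pow(-1, 2)))) = Mul(Mul(Pow(Add(-1, -5), 2), 16), Add(Rational(-21, 2), Mul(2, 1))) = Mul(Mul(Pow(-6, 2), 16), Add(Rational(-21, 2), 2)) = Mul(Mul(36, 16), Rational(-17, 2)) = Mul(576, Rational(-17, 2)) = -4896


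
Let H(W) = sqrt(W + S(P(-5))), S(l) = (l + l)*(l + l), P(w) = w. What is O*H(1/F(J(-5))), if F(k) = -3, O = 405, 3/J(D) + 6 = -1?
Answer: 135*sqrt(897) ≈ 4043.2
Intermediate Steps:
J(D) = -3/7 (J(D) = 3/(-6 - 1) = 3/(-7) = 3*(-1/7) = -3/7)
S(l) = 4*l**2 (S(l) = (2*l)*(2*l) = 4*l**2)
H(W) = sqrt(100 + W) (H(W) = sqrt(W + 4*(-5)**2) = sqrt(W + 4*25) = sqrt(W + 100) = sqrt(100 + W))
O*H(1/F(J(-5))) = 405*sqrt(100 + 1/(-3)) = 405*sqrt(100 - 1/3) = 405*sqrt(299/3) = 405*(sqrt(897)/3) = 135*sqrt(897)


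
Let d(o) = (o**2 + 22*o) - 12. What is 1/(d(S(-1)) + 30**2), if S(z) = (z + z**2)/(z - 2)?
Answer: 1/888 ≈ 0.0011261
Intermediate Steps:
S(z) = (z + z**2)/(-2 + z)
d(o) = -12 + o**2 + 22*o
1/(d(S(-1)) + 30**2) = 1/((-12 + (-(1 - 1)/(-2 - 1))**2 + 22*(-(1 - 1)/(-2 - 1))) + 30**2) = 1/((-12 + (-1*0/(-3))**2 + 22*(-1*0/(-3))) + 900) = 1/((-12 + (-1*(-1/3)*0)**2 + 22*(-1*(-1/3)*0)) + 900) = 1/((-12 + 0**2 + 22*0) + 900) = 1/((-12 + 0 + 0) + 900) = 1/(-12 + 900) = 1/888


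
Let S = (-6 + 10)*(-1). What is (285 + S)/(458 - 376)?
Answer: 281/82 ≈ 3.4268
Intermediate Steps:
S = -4 (S = 4*(-1) = -4)
(285 + S)/(458 - 376) = (285 - 4)/(458 - 376) = 281/82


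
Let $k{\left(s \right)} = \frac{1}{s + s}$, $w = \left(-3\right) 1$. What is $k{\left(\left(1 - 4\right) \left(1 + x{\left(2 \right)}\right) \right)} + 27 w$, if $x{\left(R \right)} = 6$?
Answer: $- \frac{3403}{42} \approx -81.024$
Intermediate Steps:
$w = -3$
$k{\left(s \right)} = \frac{1}{2 s}$
$k{\left(\left(1 - 4\right) \left(1 + x{\left(2 \right)}\right) \right)} + 27 w = \frac{1}{2 \left(1 - 4\right) \left(1 + 6\right)} + 27 \left(-3\right) = \frac{1}{2 \left(\left(-3\right) 7\right)} - 81 = \frac{1}{2 \left(-21\right)} - 81 = \frac{1}{2} \left(- \frac{1}{21}\right) - 81 = - \frac{1}{42} - 81 = - \frac{3403}{42}$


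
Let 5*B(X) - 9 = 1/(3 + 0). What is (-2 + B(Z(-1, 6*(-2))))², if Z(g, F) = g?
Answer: 4/225 ≈ 0.017778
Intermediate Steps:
B(X) = 28/15 (B(X) = 9/5 + 1/(5*(3 + 0)) = 9/5 + (⅕)/3 = 9/5 + (⅕)*(⅓) = 9/5 + 1/15 = 28/15)
(-2 + B(Z(-1, 6*(-2))))² = (-2 + 28/15)² = (-2/15)² = 4/225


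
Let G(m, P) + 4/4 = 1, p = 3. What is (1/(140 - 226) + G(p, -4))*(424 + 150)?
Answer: -287/43 ≈ -6.6744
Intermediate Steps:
G(m, P) = 0 (G(m, P) = -1 + 1 = 0)
(1/(140 - 226) + G(p, -4))*(424 + 150) = (1/(140 - 226) + 0)*(424 + 150) = (1/(-86) + 0)*574 = (-1/86 + 0)*574 = -1/86*574 = -287/43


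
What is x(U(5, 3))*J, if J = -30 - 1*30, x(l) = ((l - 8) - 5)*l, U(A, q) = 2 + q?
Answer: 2400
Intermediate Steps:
x(l) = l*(-13 + l) (x(l) = ((-8 + l) - 5)*l = (-13 + l)*l = l*(-13 + l))
J = -60 (J = -30 - 30 = -60)
x(U(5, 3))*J = ((2 + 3)*(-13 + (2 + 3)))*(-60) = (5*(-13 + 5))*(-60) = (5*(-8))*(-60) = -40*(-60) = 2400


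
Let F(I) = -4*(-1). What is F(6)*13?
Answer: 52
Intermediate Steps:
F(I) = 4
F(6)*13 = 4*13 = 52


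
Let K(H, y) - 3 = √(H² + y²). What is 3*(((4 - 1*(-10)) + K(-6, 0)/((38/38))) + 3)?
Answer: 78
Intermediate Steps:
K(H, y) = 3 + √(H² + y²)
3*(((4 - 1*(-10)) + K(-6, 0)/((38/38))) + 3) = 3*(((4 - 1*(-10)) + (3 + √((-6)² + 0²))/((38/38))) + 3) = 3*(((4 + 10) + (3 + √(36 + 0))/((38*(1/38)))) + 3) = 3*((14 + (3 + √36)/1) + 3) = 3*((14 + (3 + 6)*1) + 3) = 3*((14 + 9*1) + 3) = 3*((14 + 9) + 3) = 3*(23 + 3) = 3*26 = 78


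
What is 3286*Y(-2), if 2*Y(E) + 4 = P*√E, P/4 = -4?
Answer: -6572 - 26288*I*√2 ≈ -6572.0 - 37177.0*I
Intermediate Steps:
P = -16 (P = 4*(-4) = -16)
Y(E) = -2 - 8*√E (Y(E) = -2 + (-16*√E)/2 = -2 - 8*√E)
3286*Y(-2) = 3286*(-2 - 8*I*√2) = -6572 - 26288*I*√2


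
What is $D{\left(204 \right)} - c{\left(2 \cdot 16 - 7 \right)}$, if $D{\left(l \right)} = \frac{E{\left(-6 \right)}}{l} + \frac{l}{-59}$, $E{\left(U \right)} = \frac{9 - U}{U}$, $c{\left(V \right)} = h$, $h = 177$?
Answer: $- \frac{4344271}{24072} \approx -180.47$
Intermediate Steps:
$c{\left(V \right)} = 177$
$E{\left(U \right)} = \frac{9 - U}{U}$
$D{\left(l \right)} = - \frac{5}{2 l} - \frac{l}{59}$ ($D{\left(l \right)} = \frac{\frac{1}{-6} \left(9 - -6\right)}{l} + \frac{l}{-59} = \frac{\left(- \frac{1}{6}\right) \left(9 + 6\right)}{l} + l \left(- \frac{1}{59}\right) = \frac{\left(- \frac{1}{6}\right) 15}{l} - \frac{l}{59} = - \frac{5}{2 l} - \frac{l}{59}$)
$D{\left(204 \right)} - c{\left(2 \cdot 16 - 7 \right)} = \left(- \frac{5}{2 \cdot 204} - \frac{204}{59}\right) - 177 = \left(\left(- \frac{5}{2}\right) \frac{1}{204} - \frac{204}{59}\right) - 177 = \left(- \frac{5}{408} - \frac{204}{59}\right) - 177 = - \frac{83527}{24072} - 177 = - \frac{4344271}{24072}$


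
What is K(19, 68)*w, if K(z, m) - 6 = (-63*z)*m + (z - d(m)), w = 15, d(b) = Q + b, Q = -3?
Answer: -1221540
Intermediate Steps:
d(b) = -3 + b
K(z, m) = 9 + z - m - 63*m*z (K(z, m) = 6 + ((-63*z)*m + (z - (-3 + m))) = 6 + (-63*m*z + (z + (3 - m))) = 6 + (-63*m*z + (3 + z - m)) = 6 + (3 + z - m - 63*m*z) = 9 + z - m - 63*m*z)
K(19, 68)*w = (9 + 19 - 1*68 - 63*68*19)*15 = (9 + 19 - 68 - 81396)*15 = -81436*15 = -1221540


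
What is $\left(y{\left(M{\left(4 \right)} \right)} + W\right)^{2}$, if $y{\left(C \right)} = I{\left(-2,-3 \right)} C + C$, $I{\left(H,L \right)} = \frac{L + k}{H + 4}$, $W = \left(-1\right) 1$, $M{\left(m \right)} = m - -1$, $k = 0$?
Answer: $\frac{49}{4} \approx 12.25$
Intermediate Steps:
$M{\left(m \right)} = 1 + m$ ($M{\left(m \right)} = m + 1 = 1 + m$)
$W = -1$
$I{\left(H,L \right)} = \frac{L}{4 + H}$ ($I{\left(H,L \right)} = \frac{L + 0}{H + 4} = \frac{L}{4 + H}$)
$y{\left(C \right)} = - \frac{C}{2}$ ($y{\left(C \right)} = - \frac{3}{4 - 2} C + C = - \frac{3}{2} C + C = \left(-3\right) \frac{1}{2} C + C = - \frac{3 C}{2} + C = - \frac{C}{2}$)
$\left(y{\left(M{\left(4 \right)} \right)} + W\right)^{2} = \left(- \frac{1 + 4}{2} - 1\right)^{2} = \left(\left(- \frac{1}{2}\right) 5 - 1\right)^{2} = \left(- \frac{5}{2} - 1\right)^{2} = \left(- \frac{7}{2}\right)^{2} = \frac{49}{4}$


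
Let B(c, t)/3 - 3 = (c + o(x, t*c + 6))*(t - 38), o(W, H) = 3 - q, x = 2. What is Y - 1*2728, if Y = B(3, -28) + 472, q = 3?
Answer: -2841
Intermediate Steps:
o(W, H) = 0 (o(W, H) = 3 - 1*3 = 3 - 3 = 0)
B(c, t) = 9 + 3*c*(-38 + t) (B(c, t) = 9 + 3*((c + 0)*(t - 38)) = 9 + 3*(c*(-38 + t)) = 9 + 3*c*(-38 + t))
Y = -113 (Y = (9 - 114*3 + 3*3*(-28)) + 472 = (9 - 342 - 252) + 472 = -585 + 472 = -113)
Y - 1*2728 = -113 - 1*2728 = -113 - 2728 = -2841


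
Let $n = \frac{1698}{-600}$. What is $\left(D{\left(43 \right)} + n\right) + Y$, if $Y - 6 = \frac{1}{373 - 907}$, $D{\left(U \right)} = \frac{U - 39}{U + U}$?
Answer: $\frac{3690727}{1148100} \approx 3.2146$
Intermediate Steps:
$D{\left(U \right)} = \frac{-39 + U}{2 U}$
$Y = \frac{3203}{534}$ ($Y = 6 + \frac{1}{373 - 907} = 6 + \frac{1}{-534} = 6 - \frac{1}{534} = \frac{3203}{534} \approx 5.9981$)
$n = - \frac{283}{100}$ ($n = 1698 \left(- \frac{1}{600}\right) = - \frac{283}{100} \approx -2.83$)
$\left(D{\left(43 \right)} + n\right) + Y = \left(\frac{-39 + 43}{2 \cdot 43} - \frac{283}{100}\right) + \frac{3203}{534} = \left(\frac{1}{2} \cdot \frac{1}{43} \cdot 4 - \frac{283}{100}\right) + \frac{3203}{534} = \left(\frac{2}{43} - \frac{283}{100}\right) + \frac{3203}{534} = - \frac{11969}{4300} + \frac{3203}{534} = \frac{3690727}{1148100}$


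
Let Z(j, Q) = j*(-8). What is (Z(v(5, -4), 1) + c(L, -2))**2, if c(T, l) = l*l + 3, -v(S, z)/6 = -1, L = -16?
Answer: 1681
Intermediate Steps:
v(S, z) = 6 (v(S, z) = -6*(-1) = 6)
c(T, l) = 3 + l**2 (c(T, l) = l**2 + 3 = 3 + l**2)
Z(j, Q) = -8*j
(Z(v(5, -4), 1) + c(L, -2))**2 = (-8*6 + (3 + (-2)**2))**2 = (-48 + (3 + 4))**2 = (-48 + 7)**2 = (-41)**2 = 1681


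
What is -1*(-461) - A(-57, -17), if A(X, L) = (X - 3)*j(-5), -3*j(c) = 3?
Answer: 401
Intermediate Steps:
j(c) = -1 (j(c) = -⅓*3 = -1)
A(X, L) = 3 - X (A(X, L) = (X - 3)*(-1) = (-3 + X)*(-1) = 3 - X)
-1*(-461) - A(-57, -17) = -1*(-461) - (3 - 1*(-57)) = 461 - (3 + 57) = 461 - 1*60 = 461 - 60 = 401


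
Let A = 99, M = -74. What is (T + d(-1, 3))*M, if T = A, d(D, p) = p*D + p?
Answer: -7326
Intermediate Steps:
d(D, p) = p + D*p (d(D, p) = D*p + p = p + D*p)
T = 99
(T + d(-1, 3))*M = (99 + 3*(1 - 1))*(-74) = (99 + 3*0)*(-74) = (99 + 0)*(-74) = 99*(-74) = -7326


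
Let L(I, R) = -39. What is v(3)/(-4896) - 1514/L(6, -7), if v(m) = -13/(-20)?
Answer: 49416791/1272960 ≈ 38.820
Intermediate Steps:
v(m) = 13/20 (v(m) = -13*(-1/20) = 13/20)
v(3)/(-4896) - 1514/L(6, -7) = (13/20)/(-4896) - 1514/(-39) = (13/20)*(-1/4896) - 1514*(-1/39) = -13/97920 + 1514/39 = 49416791/1272960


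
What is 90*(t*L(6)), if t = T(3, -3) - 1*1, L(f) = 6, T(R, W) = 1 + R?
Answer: 1620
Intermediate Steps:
t = 3 (t = (1 + 3) - 1*1 = 4 - 1 = 3)
90*(t*L(6)) = 90*(3*6) = 90*18 = 1620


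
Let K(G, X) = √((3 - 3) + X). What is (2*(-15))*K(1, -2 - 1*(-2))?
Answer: 0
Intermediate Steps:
K(G, X) = √X (K(G, X) = √(0 + X) = √X)
(2*(-15))*K(1, -2 - 1*(-2)) = (2*(-15))*√(-2 - 1*(-2)) = -30*√(-2 + 2) = -30*√0 = -30*0 = 0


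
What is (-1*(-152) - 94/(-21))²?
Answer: 10797796/441 ≈ 24485.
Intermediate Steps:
(-1*(-152) - 94/(-21))² = (152 - 94*(-1/21))² = (152 + 94/21)² = (3286/21)² = 10797796/441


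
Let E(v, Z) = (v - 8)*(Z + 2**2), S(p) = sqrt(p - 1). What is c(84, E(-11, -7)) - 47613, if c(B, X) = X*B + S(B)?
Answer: -42825 + sqrt(83) ≈ -42816.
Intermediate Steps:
S(p) = sqrt(-1 + p)
E(v, Z) = (-8 + v)*(4 + Z) (E(v, Z) = (-8 + v)*(Z + 4) = (-8 + v)*(4 + Z))
c(B, X) = sqrt(-1 + B) + B*X (c(B, X) = X*B + sqrt(-1 + B) = B*X + sqrt(-1 + B) = sqrt(-1 + B) + B*X)
c(84, E(-11, -7)) - 47613 = (sqrt(-1 + 84) + 84*(-32 - 8*(-7) + 4*(-11) - 7*(-11))) - 47613 = (sqrt(83) + 84*(-32 + 56 - 44 + 77)) - 47613 = (sqrt(83) + 84*57) - 47613 = (sqrt(83) + 4788) - 47613 = (4788 + sqrt(83)) - 47613 = -42825 + sqrt(83)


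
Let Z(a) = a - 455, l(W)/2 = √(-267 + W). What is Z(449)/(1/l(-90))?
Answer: -12*I*√357 ≈ -226.73*I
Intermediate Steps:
l(W) = 2*√(-267 + W)
Z(a) = -455 + a
Z(449)/(1/l(-90)) = (-455 + 449)/(1/(2*√(-267 - 90))) = -6*2*√(-357) = -6*2*(I*√357) = -6*2*I*√357 = -12*I*√357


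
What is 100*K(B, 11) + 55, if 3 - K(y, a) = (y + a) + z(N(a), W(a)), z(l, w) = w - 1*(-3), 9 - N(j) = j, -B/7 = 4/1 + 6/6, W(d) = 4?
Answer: 2055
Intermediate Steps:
B = -35 (B = -7*(4/1 + 6/6) = -7*(4*1 + 6*(1/6)) = -7*(4 + 1) = -7*5 = -35)
N(j) = 9 - j
z(l, w) = 3 + w (z(l, w) = w + 3 = 3 + w)
K(y, a) = -4 - a - y (K(y, a) = 3 - ((y + a) + (3 + 4)) = 3 - ((a + y) + 7) = 3 - (7 + a + y) = 3 + (-7 - a - y) = -4 - a - y)
100*K(B, 11) + 55 = 100*(-4 - 1*11 - 1*(-35)) + 55 = 100*(-4 - 11 + 35) + 55 = 100*20 + 55 = 2000 + 55 = 2055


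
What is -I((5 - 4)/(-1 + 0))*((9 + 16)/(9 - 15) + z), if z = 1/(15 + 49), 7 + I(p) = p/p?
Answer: -797/32 ≈ -24.906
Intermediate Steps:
I(p) = -6 (I(p) = -7 + p/p = -7 + 1 = -6)
z = 1/64 ≈ 0.015625
-I((5 - 4)/(-1 + 0))*((9 + 16)/(9 - 15) + z) = -(-6)*((9 + 16)/(9 - 15) + 1/64) = -(-6)*(25/(-6) + 1/64) = -(-6)*(25*(-1/6) + 1/64) = -(-6)*(-25/6 + 1/64) = -(-6)*(-797)/192 = -1*797/32 = -797/32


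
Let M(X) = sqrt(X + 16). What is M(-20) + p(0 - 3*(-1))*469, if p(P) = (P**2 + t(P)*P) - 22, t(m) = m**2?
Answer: 6566 + 2*I ≈ 6566.0 + 2.0*I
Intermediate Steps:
M(X) = sqrt(16 + X)
p(P) = -22 + P**2 + P**3 (p(P) = (P**2 + P**2*P) - 22 = (P**2 + P**3) - 22 = -22 + P**2 + P**3)
M(-20) + p(0 - 3*(-1))*469 = sqrt(16 - 20) + (-22 + (0 - 3*(-1))**2 + (0 - 3*(-1))**3)*469 = sqrt(-4) + (-22 + (0 + 3)**2 + (0 + 3)**3)*469 = 2*I + (-22 + 3**2 + 3**3)*469 = 2*I + (-22 + 9 + 27)*469 = 2*I + 14*469 = 2*I + 6566 = 6566 + 2*I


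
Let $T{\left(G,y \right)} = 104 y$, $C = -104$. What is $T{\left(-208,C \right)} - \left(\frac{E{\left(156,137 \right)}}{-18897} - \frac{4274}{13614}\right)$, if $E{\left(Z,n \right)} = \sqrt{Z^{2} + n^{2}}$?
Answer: $- \frac{73622375}{6807} + \frac{\sqrt{43105}}{18897} \approx -10816.0$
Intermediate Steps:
$T{\left(-208,C \right)} - \left(\frac{E{\left(156,137 \right)}}{-18897} - \frac{4274}{13614}\right) = 104 \left(-104\right) - \left(\frac{\sqrt{156^{2} + 137^{2}}}{-18897} - \frac{4274}{13614}\right) = -10816 - \left(\sqrt{24336 + 18769} \left(- \frac{1}{18897}\right) - \frac{2137}{6807}\right) = -10816 - \left(\sqrt{43105} \left(- \frac{1}{18897}\right) - \frac{2137}{6807}\right) = -10816 - \left(- \frac{\sqrt{43105}}{18897} - \frac{2137}{6807}\right) = -10816 - \left(- \frac{2137}{6807} - \frac{\sqrt{43105}}{18897}\right) = -10816 + \left(\frac{2137}{6807} + \frac{\sqrt{43105}}{18897}\right) = - \frac{73622375}{6807} + \frac{\sqrt{43105}}{18897}$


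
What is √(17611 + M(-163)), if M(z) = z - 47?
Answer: √17401 ≈ 131.91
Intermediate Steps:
M(z) = -47 + z
√(17611 + M(-163)) = √(17611 + (-47 - 163)) = √(17611 - 210) = √17401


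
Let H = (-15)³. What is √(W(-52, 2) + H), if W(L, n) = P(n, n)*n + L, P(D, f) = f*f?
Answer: I*√3419 ≈ 58.472*I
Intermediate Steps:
P(D, f) = f²
W(L, n) = L + n³ (W(L, n) = n²*n + L = n³ + L = L + n³)
H = -3375
√(W(-52, 2) + H) = √((-52 + 2³) - 3375) = √((-52 + 8) - 3375) = √(-44 - 3375) = √(-3419) = I*√3419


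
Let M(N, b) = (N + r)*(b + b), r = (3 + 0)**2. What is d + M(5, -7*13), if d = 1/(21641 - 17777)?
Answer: -9845471/3864 ≈ -2548.0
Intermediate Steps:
d = 1/3864 ≈ 0.00025880
r = 9 (r = 3**2 = 9)
M(N, b) = 2*b*(9 + N) (M(N, b) = (N + 9)*(b + b) = (9 + N)*(2*b) = 2*b*(9 + N))
d + M(5, -7*13) = 1/3864 + 2*(-7*13)*(9 + 5) = 1/3864 + 2*(-91)*14 = 1/3864 - 2548 = -9845471/3864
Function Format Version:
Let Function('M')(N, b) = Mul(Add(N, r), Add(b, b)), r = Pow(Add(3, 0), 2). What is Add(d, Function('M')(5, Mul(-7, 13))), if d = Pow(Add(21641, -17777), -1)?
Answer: Rational(-9845471, 3864) ≈ -2548.0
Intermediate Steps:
d = Rational(1, 3864) (d = Pow(3864, -1) = Rational(1, 3864) ≈ 0.00025880)
r = 9 (r = Pow(3, 2) = 9)
Function('M')(N, b) = Mul(2, b, Add(9, N)) (Function('M')(N, b) = Mul(Add(N, 9), Add(b, b)) = Mul(Add(9, N), Mul(2, b)) = Mul(2, b, Add(9, N)))
Add(d, Function('M')(5, Mul(-7, 13))) = Add(Rational(1, 3864), Mul(2, Mul(-7, 13), Add(9, 5))) = Add(Rational(1, 3864), Mul(2, -91, 14)) = Add(Rational(1, 3864), -2548) = Rational(-9845471, 3864)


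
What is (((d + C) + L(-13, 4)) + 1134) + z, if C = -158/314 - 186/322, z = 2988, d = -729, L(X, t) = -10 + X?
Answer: 85156170/25277 ≈ 3368.9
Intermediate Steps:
C = -27320/25277 (C = -158*1/314 - 186*1/322 = -79/157 - 93/161 = -27320/25277 ≈ -1.0808)
(((d + C) + L(-13, 4)) + 1134) + z = (((-729 - 27320/25277) + (-10 - 13)) + 1134) + 2988 = ((-18454253/25277 - 23) + 1134) + 2988 = (-19035624/25277 + 1134) + 2988 = 9628494/25277 + 2988 = 85156170/25277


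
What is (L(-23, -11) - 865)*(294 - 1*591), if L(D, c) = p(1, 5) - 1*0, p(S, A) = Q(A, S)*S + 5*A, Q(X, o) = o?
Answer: 249183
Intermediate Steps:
p(S, A) = S² + 5*A (p(S, A) = S*S + 5*A = S² + 5*A)
L(D, c) = 26 (L(D, c) = (1² + 5*5) - 1*0 = (1 + 25) + 0 = 26 + 0 = 26)
(L(-23, -11) - 865)*(294 - 1*591) = (26 - 865)*(294 - 1*591) = -839*(294 - 591) = -839*(-297) = 249183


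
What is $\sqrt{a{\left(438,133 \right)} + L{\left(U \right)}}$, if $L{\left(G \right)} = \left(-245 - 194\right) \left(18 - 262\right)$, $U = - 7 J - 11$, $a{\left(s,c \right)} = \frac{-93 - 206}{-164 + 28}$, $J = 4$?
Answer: $\frac{15 \sqrt{2201398}}{68} \approx 327.29$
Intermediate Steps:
$a{\left(s,c \right)} = \frac{299}{136}$ ($a{\left(s,c \right)} = - \frac{299}{-136} = \left(-299\right) \left(- \frac{1}{136}\right) = \frac{299}{136}$)
$U = -39$ ($U = \left(-7\right) 4 - 11 = -28 - 11 = -39$)
$L{\left(G \right)} = 107116$ ($L{\left(G \right)} = \left(-439\right) \left(-244\right) = 107116$)
$\sqrt{a{\left(438,133 \right)} + L{\left(U \right)}} = \sqrt{\frac{299}{136} + 107116} = \sqrt{\frac{14568075}{136}} = \frac{15 \sqrt{2201398}}{68}$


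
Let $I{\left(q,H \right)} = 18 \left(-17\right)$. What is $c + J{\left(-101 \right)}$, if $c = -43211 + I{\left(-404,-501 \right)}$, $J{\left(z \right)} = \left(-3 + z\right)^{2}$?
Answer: $-32701$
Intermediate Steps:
$I{\left(q,H \right)} = -306$
$c = -43517$ ($c = -43211 - 306 = -43517$)
$c + J{\left(-101 \right)} = -43517 + \left(-3 - 101\right)^{2} = -43517 + \left(-104\right)^{2} = -43517 + 10816 = -32701$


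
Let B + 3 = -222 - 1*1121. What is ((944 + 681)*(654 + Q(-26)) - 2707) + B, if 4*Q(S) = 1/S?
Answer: 8469451/8 ≈ 1.0587e+6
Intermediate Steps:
Q(S) = 1/(4*S)
B = -1346 (B = -3 + (-222 - 1*1121) = -3 + (-222 - 1121) = -3 - 1343 = -1346)
((944 + 681)*(654 + Q(-26)) - 2707) + B = ((944 + 681)*(654 + (¼)/(-26)) - 2707) - 1346 = (1625*(654 + (¼)*(-1/26)) - 2707) - 1346 = (1625*(654 - 1/104) - 2707) - 1346 = (1625*(68015/104) - 2707) - 1346 = (8501875/8 - 2707) - 1346 = 8480219/8 - 1346 = 8469451/8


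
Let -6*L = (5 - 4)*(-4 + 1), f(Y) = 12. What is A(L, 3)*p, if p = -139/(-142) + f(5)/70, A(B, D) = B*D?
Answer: 17151/9940 ≈ 1.7255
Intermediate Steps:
L = 1/2 (L = -(5 - 4)*(-4 + 1)/6 = -(-3)/6 = -1/6*(-3) = 1/2 ≈ 0.50000)
p = 5717/4970 (p = -139/(-142) + 12/70 = -139*(-1/142) + 12*(1/70) = 139/142 + 6/35 = 5717/4970 ≈ 1.1503)
A(L, 3)*p = ((1/2)*3)*(5717/4970) = (3/2)*(5717/4970) = 17151/9940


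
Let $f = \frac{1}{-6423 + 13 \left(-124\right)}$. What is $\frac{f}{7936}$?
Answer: $- \frac{1}{63765760} \approx -1.5682 \cdot 10^{-8}$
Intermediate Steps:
$f = - \frac{1}{8035}$ ($f = \frac{1}{-6423 - 1612} = \frac{1}{-8035} = - \frac{1}{8035} \approx -0.00012446$)
$\frac{f}{7936} = - \frac{1}{8035 \cdot 7936} = \left(- \frac{1}{8035}\right) \frac{1}{7936} = - \frac{1}{63765760}$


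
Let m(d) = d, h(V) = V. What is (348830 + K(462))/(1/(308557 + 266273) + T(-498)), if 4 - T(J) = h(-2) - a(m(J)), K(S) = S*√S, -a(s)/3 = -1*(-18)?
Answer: -200517948900/27591839 - 24142860*√462/2508349 ≈ -7474.2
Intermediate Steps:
a(s) = -54 (a(s) = -(-3)*(-18) = -3*18 = -54)
K(S) = S^(3/2)
T(J) = -48 (T(J) = 4 - (-2 - 1*(-54)) = 4 - (-2 + 54) = 4 - 1*52 = 4 - 52 = -48)
(348830 + K(462))/(1/(308557 + 266273) + T(-498)) = (348830 + 462^(3/2))/(1/(308557 + 266273) - 48) = (348830 + 462*√462)/(1/574830 - 48) = (348830 + 462*√462)/(-27591839/574830) = (348830 + 462*√462)*(-574830/27591839) = -200517948900/27591839 - 24142860*√462/2508349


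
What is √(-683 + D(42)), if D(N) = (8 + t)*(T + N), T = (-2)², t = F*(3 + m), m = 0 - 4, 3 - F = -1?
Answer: I*√499 ≈ 22.338*I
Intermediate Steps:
F = 4 (F = 3 - 1*(-1) = 3 + 1 = 4)
m = -4
t = -4 (t = 4*(3 - 4) = 4*(-1) = -4)
T = 4
D(N) = 16 + 4*N (D(N) = (8 - 4)*(4 + N) = 4*(4 + N) = 16 + 4*N)
√(-683 + D(42)) = √(-683 + (16 + 4*42)) = √(-683 + (16 + 168)) = √(-683 + 184) = √(-499) = I*√499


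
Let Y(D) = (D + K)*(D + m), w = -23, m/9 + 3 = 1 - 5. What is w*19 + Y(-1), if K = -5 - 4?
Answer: 203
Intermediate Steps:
m = -63 (m = -27 + 9*(1 - 5) = -27 + 9*(-4) = -27 - 36 = -63)
K = -9
Y(D) = (-63 + D)*(-9 + D) (Y(D) = (D - 9)*(D - 63) = (-9 + D)*(-63 + D) = (-63 + D)*(-9 + D))
w*19 + Y(-1) = -23*19 + (567 + (-1)² - 72*(-1)) = -437 + (567 + 1 + 72) = -437 + 640 = 203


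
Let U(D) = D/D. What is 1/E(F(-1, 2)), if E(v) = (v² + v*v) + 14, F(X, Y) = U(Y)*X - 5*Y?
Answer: 1/256 ≈ 0.0039063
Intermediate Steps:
U(D) = 1
F(X, Y) = X - 5*Y (F(X, Y) = 1*X - 5*Y = X - 5*Y)
E(v) = 14 + 2*v² (E(v) = (v² + v²) + 14 = 2*v² + 14 = 14 + 2*v²)
1/E(F(-1, 2)) = 1/(14 + 2*(-1 - 5*2)²) = 1/(14 + 2*(-1 - 10)²) = 1/(14 + 2*(-11)²) = 1/(14 + 2*121) = 1/(14 + 242) = 1/256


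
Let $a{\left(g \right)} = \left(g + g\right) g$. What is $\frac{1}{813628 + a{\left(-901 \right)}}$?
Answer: $\frac{1}{2437230} \approx 4.103 \cdot 10^{-7}$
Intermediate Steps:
$a{\left(g \right)} = 2 g^{2}$ ($a{\left(g \right)} = 2 g g = 2 g^{2}$)
$\frac{1}{813628 + a{\left(-901 \right)}} = \frac{1}{813628 + 2 \left(-901\right)^{2}} = \frac{1}{813628 + 2 \cdot 811801} = \frac{1}{813628 + 1623602} = \frac{1}{2437230}$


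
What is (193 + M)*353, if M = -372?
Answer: -63187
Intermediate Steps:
(193 + M)*353 = (193 - 372)*353 = -179*353 = -63187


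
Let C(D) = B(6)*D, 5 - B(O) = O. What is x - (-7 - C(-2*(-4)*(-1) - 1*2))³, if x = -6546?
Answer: -1633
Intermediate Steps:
B(O) = 5 - O
C(D) = -D (C(D) = (5 - 1*6)*D = (5 - 6)*D = -D)
x - (-7 - C(-2*(-4)*(-1) - 1*2))³ = -6546 - (-7 - (-1)*(-2*(-4)*(-1) - 1*2))³ = -6546 - (-7 - (-1)*(8*(-1) - 2))³ = -6546 - (-7 - (-1)*(-8 - 2))³ = -6546 - (-7 - (-1)*(-10))³ = -6546 - (-7 - 1*10)³ = -6546 - (-7 - 10)³ = -6546 - 1*(-17)³ = -6546 - 1*(-4913) = -6546 + 4913 = -1633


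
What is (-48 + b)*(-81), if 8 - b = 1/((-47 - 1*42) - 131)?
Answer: 712719/220 ≈ 3239.6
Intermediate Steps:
b = 1761/220 (b = 8 - 1/((-47 - 1*42) - 131) = 8 - 1/((-47 - 42) - 131) = 8 - 1/(-89 - 131) = 8 - 1/(-220) = 8 - 1*(-1/220) = 8 + 1/220 = 1761/220 ≈ 8.0045)
(-48 + b)*(-81) = (-48 + 1761/220)*(-81) = -8799/220*(-81) = 712719/220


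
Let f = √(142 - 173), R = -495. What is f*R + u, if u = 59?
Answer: 59 - 495*I*√31 ≈ 59.0 - 2756.0*I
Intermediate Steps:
f = I*√31 (f = √(-31) = I*√31 ≈ 5.5678*I)
f*R + u = (I*√31)*(-495) + 59 = -495*I*√31 + 59 = 59 - 495*I*√31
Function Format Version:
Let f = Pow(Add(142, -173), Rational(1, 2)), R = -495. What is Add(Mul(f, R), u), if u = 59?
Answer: Add(59, Mul(-495, I, Pow(31, Rational(1, 2)))) ≈ Add(59.000, Mul(-2756.0, I))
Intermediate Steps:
f = Mul(I, Pow(31, Rational(1, 2))) (f = Pow(-31, Rational(1, 2)) = Mul(I, Pow(31, Rational(1, 2))) ≈ Mul(5.5678, I))
Add(Mul(f, R), u) = Add(Mul(Mul(I, Pow(31, Rational(1, 2))), -495), 59) = Add(Mul(-495, I, Pow(31, Rational(1, 2))), 59) = Add(59, Mul(-495, I, Pow(31, Rational(1, 2))))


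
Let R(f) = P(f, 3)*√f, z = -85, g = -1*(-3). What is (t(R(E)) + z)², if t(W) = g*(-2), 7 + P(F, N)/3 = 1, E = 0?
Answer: 8281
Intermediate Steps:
P(F, N) = -18 (P(F, N) = -21 + 3*1 = -21 + 3 = -18)
g = 3
R(f) = -18*√f
t(W) = -6 (t(W) = 3*(-2) = -6)
(t(R(E)) + z)² = (-6 - 85)² = (-91)² = 8281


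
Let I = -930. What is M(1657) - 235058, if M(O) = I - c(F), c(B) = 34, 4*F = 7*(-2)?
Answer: -236022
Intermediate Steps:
F = -7/2 (F = (7*(-2))/4 = (¼)*(-14) = -7/2 ≈ -3.5000)
M(O) = -964 (M(O) = -930 - 1*34 = -930 - 34 = -964)
M(1657) - 235058 = -964 - 235058 = -236022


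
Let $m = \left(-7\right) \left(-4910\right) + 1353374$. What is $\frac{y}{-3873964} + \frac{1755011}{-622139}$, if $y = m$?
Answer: $- \frac{1915554774505}{602536022249} \approx -3.1792$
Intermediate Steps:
$m = 1387744$ ($m = 34370 + 1353374 = 1387744$)
$y = 1387744$
$\frac{y}{-3873964} + \frac{1755011}{-622139} = \frac{1387744}{-3873964} + \frac{1755011}{-622139} = 1387744 \left(- \frac{1}{3873964}\right) + 1755011 \left(- \frac{1}{622139}\right) = - \frac{346936}{968491} - \frac{1755011}{622139} = - \frac{1915554774505}{602536022249}$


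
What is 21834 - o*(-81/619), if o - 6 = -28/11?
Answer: 148670784/6809 ≈ 21834.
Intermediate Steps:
o = 38/11 (o = 6 - 28/11 = 38/11 ≈ 3.4545)
21834 - o*(-81/619) = 21834 - 38*(-81/619)/11 = 21834 - 38*(-81*1/619)/11 = 21834 - 38*(-81)/(11*619) = 21834 - 1*(-3078/6809) = 21834 + 3078/6809 = 148670784/6809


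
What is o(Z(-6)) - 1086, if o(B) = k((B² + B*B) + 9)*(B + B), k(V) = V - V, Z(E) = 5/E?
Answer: -1086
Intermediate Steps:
k(V) = 0
o(B) = 0 (o(B) = 0*(B + B) = 0*(2*B) = 0)
o(Z(-6)) - 1086 = 0 - 1086 = -1086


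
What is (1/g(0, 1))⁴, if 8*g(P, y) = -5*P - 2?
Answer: 256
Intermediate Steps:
g(P, y) = -¼ - 5*P/8 (g(P, y) = (-5*P - 2)/8 = (-2 - 5*P)/8 = -¼ - 5*P/8)
(1/g(0, 1))⁴ = (1/(-¼ - 5/8*0))⁴ = (1/(-¼ + 0))⁴ = (1/(-¼))⁴ = (-4)⁴ = 256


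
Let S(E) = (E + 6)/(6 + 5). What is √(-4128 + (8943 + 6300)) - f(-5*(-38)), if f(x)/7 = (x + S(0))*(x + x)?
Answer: -5575360/11 + 3*√1235 ≈ -5.0675e+5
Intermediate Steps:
S(E) = 6/11 + E/11 (S(E) = (6 + E)/11 = (6 + E)*(1/11) = 6/11 + E/11)
f(x) = 14*x*(6/11 + x) (f(x) = 7*((x + (6/11 + (1/11)*0))*(x + x)) = 7*((x + (6/11 + 0))*(2*x)) = 7*((x + 6/11)*(2*x)) = 7*((6/11 + x)*(2*x)) = 7*(2*x*(6/11 + x)) = 14*x*(6/11 + x))
√(-4128 + (8943 + 6300)) - f(-5*(-38)) = √(-4128 + (8943 + 6300)) - 14*(-5*(-38))*(6 + 11*(-5*(-38)))/11 = √(-4128 + 15243) - 14*190*(6 + 11*190)/11 = √11115 - 14*190*(6 + 2090)/11 = 3*√1235 - 14*190*2096/11 = 3*√1235 - 1*5575360/11 = 3*√1235 - 5575360/11 = -5575360/11 + 3*√1235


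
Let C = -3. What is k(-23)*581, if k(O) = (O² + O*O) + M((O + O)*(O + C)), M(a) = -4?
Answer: 612374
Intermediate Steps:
k(O) = -4 + 2*O² (k(O) = (O² + O*O) - 4 = (O² + O²) - 4 = 2*O² - 4 = -4 + 2*O²)
k(-23)*581 = (-4 + 2*(-23)²)*581 = (-4 + 2*529)*581 = (-4 + 1058)*581 = 1054*581 = 612374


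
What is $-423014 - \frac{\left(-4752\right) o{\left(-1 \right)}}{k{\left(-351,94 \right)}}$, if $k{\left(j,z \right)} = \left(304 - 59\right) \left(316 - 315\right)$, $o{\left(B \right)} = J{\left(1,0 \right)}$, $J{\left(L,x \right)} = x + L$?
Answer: $- \frac{103633678}{245} \approx -4.2299 \cdot 10^{5}$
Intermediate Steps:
$J{\left(L,x \right)} = L + x$
$o{\left(B \right)} = 1$ ($o{\left(B \right)} = 1 + 0 = 1$)
$k{\left(j,z \right)} = 245$ ($k{\left(j,z \right)} = 245 \cdot 1 = 245$)
$-423014 - \frac{\left(-4752\right) o{\left(-1 \right)}}{k{\left(-351,94 \right)}} = -423014 - \frac{\left(-4752\right) 1}{245} = -423014 - \left(-4752\right) \frac{1}{245} = -423014 - - \frac{4752}{245} = -423014 + \frac{4752}{245} = - \frac{103633678}{245}$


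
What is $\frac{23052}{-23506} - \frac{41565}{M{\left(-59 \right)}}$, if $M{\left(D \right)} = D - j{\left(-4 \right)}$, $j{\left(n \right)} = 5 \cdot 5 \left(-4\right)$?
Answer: $- \frac{488986011}{481873} \approx -1014.8$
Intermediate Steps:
$j{\left(n \right)} = -100$ ($j{\left(n \right)} = 25 \left(-4\right) = -100$)
$M{\left(D \right)} = 100 + D$ ($M{\left(D \right)} = D - -100 = D + 100 = 100 + D$)
$\frac{23052}{-23506} - \frac{41565}{M{\left(-59 \right)}} = \frac{23052}{-23506} - \frac{41565}{100 - 59} = 23052 \left(- \frac{1}{23506}\right) - \frac{41565}{41} = - \frac{11526}{11753} - \frac{41565}{41} = - \frac{488986011}{481873}$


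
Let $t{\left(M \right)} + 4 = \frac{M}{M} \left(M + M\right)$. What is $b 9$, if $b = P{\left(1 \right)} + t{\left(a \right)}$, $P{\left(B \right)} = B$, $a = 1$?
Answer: $-9$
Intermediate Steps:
$t{\left(M \right)} = -4 + 2 M$ ($t{\left(M \right)} = -4 + \frac{M}{M} \left(M + M\right) = -4 + 1 \cdot 2 M = -4 + 2 M$)
$b = -1$ ($b = 1 + \left(-4 + 2 \cdot 1\right) = 1 + \left(-4 + 2\right) = 1 - 2 = -1$)
$b 9 = \left(-1\right) 9 = -9$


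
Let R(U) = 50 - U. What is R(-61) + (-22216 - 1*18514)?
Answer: -40619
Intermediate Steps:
R(-61) + (-22216 - 1*18514) = (50 - 1*(-61)) + (-22216 - 1*18514) = (50 + 61) + (-22216 - 18514) = 111 - 40730 = -40619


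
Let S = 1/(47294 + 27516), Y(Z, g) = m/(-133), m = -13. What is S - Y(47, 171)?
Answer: -972397/9949730 ≈ -0.097731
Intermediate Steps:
Y(Z, g) = 13/133 (Y(Z, g) = -13/(-133) = -13*(-1/133) = 13/133)
S = 1/74810 ≈ 1.3367e-5
S - Y(47, 171) = 1/74810 - 1*13/133 = 1/74810 - 13/133 = -972397/9949730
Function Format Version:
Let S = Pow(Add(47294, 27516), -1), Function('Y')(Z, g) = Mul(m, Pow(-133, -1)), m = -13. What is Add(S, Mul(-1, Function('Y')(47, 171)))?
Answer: Rational(-972397, 9949730) ≈ -0.097731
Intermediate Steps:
Function('Y')(Z, g) = Rational(13, 133) (Function('Y')(Z, g) = Mul(-13, Pow(-133, -1)) = Mul(-13, Rational(-1, 133)) = Rational(13, 133))
S = Rational(1, 74810) (S = Pow(74810, -1) = Rational(1, 74810) ≈ 1.3367e-5)
Add(S, Mul(-1, Function('Y')(47, 171))) = Add(Rational(1, 74810), Mul(-1, Rational(13, 133))) = Add(Rational(1, 74810), Rational(-13, 133)) = Rational(-972397, 9949730)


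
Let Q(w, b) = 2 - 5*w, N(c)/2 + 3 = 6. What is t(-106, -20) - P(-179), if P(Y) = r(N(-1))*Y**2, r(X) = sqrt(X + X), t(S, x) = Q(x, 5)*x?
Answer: -2040 - 64082*sqrt(3) ≈ -1.1303e+5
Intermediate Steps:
N(c) = 6 (N(c) = -6 + 2*6 = -6 + 12 = 6)
t(S, x) = x*(2 - 5*x) (t(S, x) = (2 - 5*x)*x = x*(2 - 5*x))
r(X) = sqrt(2)*sqrt(X) (r(X) = sqrt(2*X) = sqrt(2)*sqrt(X))
P(Y) = 2*sqrt(3)*Y**2 (P(Y) = (sqrt(2)*sqrt(6))*Y**2 = (2*sqrt(3))*Y**2 = 2*sqrt(3)*Y**2)
t(-106, -20) - P(-179) = -20*(2 - 5*(-20)) - 2*sqrt(3)*(-179)**2 = -20*(2 + 100) - 2*sqrt(3)*32041 = -20*102 - 64082*sqrt(3) = -2040 - 64082*sqrt(3)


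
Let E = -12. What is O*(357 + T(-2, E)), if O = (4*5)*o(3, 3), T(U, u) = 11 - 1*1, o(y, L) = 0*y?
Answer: 0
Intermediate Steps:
o(y, L) = 0
T(U, u) = 10 (T(U, u) = 11 - 1 = 10)
O = 0 (O = (4*5)*0 = 20*0 = 0)
O*(357 + T(-2, E)) = 0*(357 + 10) = 0*367 = 0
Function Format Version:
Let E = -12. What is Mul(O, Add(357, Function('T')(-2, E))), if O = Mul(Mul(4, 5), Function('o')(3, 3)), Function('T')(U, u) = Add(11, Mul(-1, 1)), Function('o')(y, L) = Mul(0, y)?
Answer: 0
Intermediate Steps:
Function('o')(y, L) = 0
Function('T')(U, u) = 10 (Function('T')(U, u) = Add(11, -1) = 10)
O = 0 (O = Mul(Mul(4, 5), 0) = Mul(20, 0) = 0)
Mul(O, Add(357, Function('T')(-2, E))) = Mul(0, Add(357, 10)) = Mul(0, 367) = 0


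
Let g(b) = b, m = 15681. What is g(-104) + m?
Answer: 15577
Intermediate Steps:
g(-104) + m = -104 + 15681 = 15577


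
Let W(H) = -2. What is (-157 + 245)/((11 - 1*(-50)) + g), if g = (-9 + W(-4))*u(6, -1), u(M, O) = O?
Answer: 11/9 ≈ 1.2222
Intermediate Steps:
g = 11 (g = (-9 - 2)*(-1) = -11*(-1) = 11)
(-157 + 245)/((11 - 1*(-50)) + g) = (-157 + 245)/((11 - 1*(-50)) + 11) = 88/((11 + 50) + 11) = 88/(61 + 11) = 88/72 = 88*(1/72) = 11/9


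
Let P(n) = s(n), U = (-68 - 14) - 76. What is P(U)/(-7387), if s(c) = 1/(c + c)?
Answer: 1/2334292 ≈ 4.2840e-7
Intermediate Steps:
U = -158 (U = -82 - 76 = -158)
s(c) = 1/(2*c)
P(n) = 1/(2*n)
P(U)/(-7387) = ((½)/(-158))/(-7387) = ((½)*(-1/158))*(-1/7387) = -1/316*(-1/7387) = 1/2334292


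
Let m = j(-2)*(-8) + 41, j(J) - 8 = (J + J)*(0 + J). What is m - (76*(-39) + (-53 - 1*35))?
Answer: 2965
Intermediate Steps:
j(J) = 8 + 2*J² (j(J) = 8 + (J + J)*(0 + J) = 8 + (2*J)*J = 8 + 2*J²)
m = -87 (m = (8 + 2*(-2)²)*(-8) + 41 = (8 + 2*4)*(-8) + 41 = (8 + 8)*(-8) + 41 = 16*(-8) + 41 = -128 + 41 = -87)
m - (76*(-39) + (-53 - 1*35)) = -87 - (76*(-39) + (-53 - 1*35)) = -87 - (-2964 + (-53 - 35)) = -87 - (-2964 - 88) = -87 - 1*(-3052) = -87 + 3052 = 2965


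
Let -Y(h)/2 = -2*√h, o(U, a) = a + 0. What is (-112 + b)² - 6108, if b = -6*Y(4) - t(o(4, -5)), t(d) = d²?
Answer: 28117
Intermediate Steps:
o(U, a) = a
Y(h) = 4*√h (Y(h) = -(-4)*√h = 4*√h)
b = -73 (b = -24*√4 - 1*(-5)² = -24*2 - 1*25 = -6*8 - 25 = -48 - 25 = -73)
(-112 + b)² - 6108 = (-112 - 73)² - 6108 = (-185)² - 6108 = 34225 - 6108 = 28117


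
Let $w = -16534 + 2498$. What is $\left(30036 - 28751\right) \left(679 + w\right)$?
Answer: $-17163745$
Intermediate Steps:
$w = -14036$
$\left(30036 - 28751\right) \left(679 + w\right) = \left(30036 - 28751\right) \left(679 - 14036\right) = 1285 \left(-13357\right) = -17163745$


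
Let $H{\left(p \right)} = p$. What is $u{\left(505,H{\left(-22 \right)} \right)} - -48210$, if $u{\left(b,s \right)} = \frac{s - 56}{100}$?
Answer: $\frac{2410461}{50} \approx 48209.0$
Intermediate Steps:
$u{\left(b,s \right)} = - \frac{14}{25} + \frac{s}{100}$ ($u{\left(b,s \right)} = \left(-56 + s\right) \frac{1}{100} = - \frac{14}{25} + \frac{s}{100}$)
$u{\left(505,H{\left(-22 \right)} \right)} - -48210 = \left(- \frac{14}{25} + \frac{1}{100} \left(-22\right)\right) - -48210 = \left(- \frac{14}{25} - \frac{11}{50}\right) + 48210 = - \frac{39}{50} + 48210 = \frac{2410461}{50}$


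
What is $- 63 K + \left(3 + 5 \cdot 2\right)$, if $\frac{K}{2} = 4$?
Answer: $-491$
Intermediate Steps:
$K = 8$ ($K = 2 \cdot 4 = 8$)
$- 63 K + \left(3 + 5 \cdot 2\right) = \left(-63\right) 8 + \left(3 + 5 \cdot 2\right) = -504 + \left(3 + 10\right) = -504 + 13 = -491$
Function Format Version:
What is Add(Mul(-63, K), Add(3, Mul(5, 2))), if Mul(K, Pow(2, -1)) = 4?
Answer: -491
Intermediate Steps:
K = 8 (K = Mul(2, 4) = 8)
Add(Mul(-63, K), Add(3, Mul(5, 2))) = Add(Mul(-63, 8), Add(3, Mul(5, 2))) = Add(-504, Add(3, 10)) = Add(-504, 13) = -491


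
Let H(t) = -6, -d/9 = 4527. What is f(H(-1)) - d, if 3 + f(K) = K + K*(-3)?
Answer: 40752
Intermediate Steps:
d = -40743 (d = -9*4527 = -40743)
f(K) = -3 - 2*K (f(K) = -3 + (K + K*(-3)) = -3 + (K - 3*K) = -3 - 2*K)
f(H(-1)) - d = (-3 - 2*(-6)) - 1*(-40743) = (-3 + 12) + 40743 = 9 + 40743 = 40752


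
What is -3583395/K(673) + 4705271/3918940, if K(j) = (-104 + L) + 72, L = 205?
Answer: -14042295989417/677976620 ≈ -20712.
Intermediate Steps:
K(j) = 173 (K(j) = (-104 + 205) + 72 = 101 + 72 = 173)
-3583395/K(673) + 4705271/3918940 = -3583395/173 + 4705271/3918940 = -14042295989417/677976620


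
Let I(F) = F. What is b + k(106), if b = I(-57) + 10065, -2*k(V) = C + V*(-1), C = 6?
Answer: 10058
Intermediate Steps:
k(V) = -3 + V/2 (k(V) = -(6 + V*(-1))/2 = -(6 - V)/2 = -3 + V/2)
b = 10008 (b = -57 + 10065 = 10008)
b + k(106) = 10008 + (-3 + (½)*106) = 10008 + (-3 + 53) = 10008 + 50 = 10058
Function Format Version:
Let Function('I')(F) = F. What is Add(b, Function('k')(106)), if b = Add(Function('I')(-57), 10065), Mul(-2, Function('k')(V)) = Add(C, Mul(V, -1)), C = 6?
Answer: 10058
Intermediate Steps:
Function('k')(V) = Add(-3, Mul(Rational(1, 2), V)) (Function('k')(V) = Mul(Rational(-1, 2), Add(6, Mul(V, -1))) = Mul(Rational(-1, 2), Add(6, Mul(-1, V))) = Add(-3, Mul(Rational(1, 2), V)))
b = 10008 (b = Add(-57, 10065) = 10008)
Add(b, Function('k')(106)) = Add(10008, Add(-3, Mul(Rational(1, 2), 106))) = Add(10008, Add(-3, 53)) = Add(10008, 50) = 10058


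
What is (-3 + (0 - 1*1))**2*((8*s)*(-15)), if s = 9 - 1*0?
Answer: -17280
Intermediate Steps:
s = 9 (s = 9 + 0 = 9)
(-3 + (0 - 1*1))**2*((8*s)*(-15)) = (-3 + (0 - 1*1))**2*((8*9)*(-15)) = (-3 + (0 - 1))**2*(72*(-15)) = (-3 - 1)**2*(-1080) = (-4)**2*(-1080) = 16*(-1080) = -17280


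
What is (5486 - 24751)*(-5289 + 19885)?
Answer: -281191940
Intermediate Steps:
(5486 - 24751)*(-5289 + 19885) = -19265*14596 = -281191940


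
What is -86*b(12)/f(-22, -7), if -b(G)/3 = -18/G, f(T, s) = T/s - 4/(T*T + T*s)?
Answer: -864171/7004 ≈ -123.38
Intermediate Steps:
f(T, s) = -4/(T² + T*s) + T/s (f(T, s) = T/s - 4/(T² + T*s) = -4/(T² + T*s) + T/s)
b(G) = 54/G (b(G) = -(-54)/G = 54/G)
-86*b(12)/f(-22, -7) = -86*54/12/(((-22)³ - 4*(-7) - 7*(-22)²)/(-22*(-7)*(-22 - 7))) = -86*54*(1/12)/((-1/22*(-⅐)*(-10648 + 28 - 7*484)/(-29))) = -387/((-1/22*(-⅐)*(-1/29)*(-10648 + 28 - 3388))) = -387/((-1/22*(-⅐)*(-1/29)*(-14008))) = -387/7004/2233 = -387*2233/7004 = -86*20097/14008 = -864171/7004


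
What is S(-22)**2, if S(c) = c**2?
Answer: 234256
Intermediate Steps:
S(-22)**2 = ((-22)**2)**2 = 484**2 = 234256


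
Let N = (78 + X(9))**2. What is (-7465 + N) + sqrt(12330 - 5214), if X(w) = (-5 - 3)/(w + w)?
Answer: -117461/81 + 2*sqrt(1779) ≈ -1365.8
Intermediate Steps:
X(w) = -4/w (X(w) = -8*1/(2*w) = -4/w)
N = 487204/81 (N = (78 - 4/9)**2 = (698/9)**2 = 487204/81 ≈ 6014.9)
(-7465 + N) + sqrt(12330 - 5214) = (-7465 + 487204/81) + sqrt(12330 - 5214) = -117461/81 + sqrt(7116) = -117461/81 + 2*sqrt(1779)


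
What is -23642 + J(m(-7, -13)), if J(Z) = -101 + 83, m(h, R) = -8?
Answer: -23660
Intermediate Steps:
J(Z) = -18
-23642 + J(m(-7, -13)) = -23642 - 18 = -23660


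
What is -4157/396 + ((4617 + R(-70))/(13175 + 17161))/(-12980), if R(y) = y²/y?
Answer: -12400510921/1181283840 ≈ -10.497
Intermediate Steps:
R(y) = y
-4157/396 + ((4617 + R(-70))/(13175 + 17161))/(-12980) = -4157/396 + ((4617 - 70)/(13175 + 17161))/(-12980) = -4157*1/396 + (4547/30336)*(-1/12980) = -4157/396 + (4547*(1/30336))*(-1/12980) = -4157/396 + (4547/30336)*(-1/12980) = -4157/396 - 4547/393761280 = -12400510921/1181283840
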